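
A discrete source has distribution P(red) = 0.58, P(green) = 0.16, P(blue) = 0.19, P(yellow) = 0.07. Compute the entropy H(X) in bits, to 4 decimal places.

H = −Σ pᵢ log₂ pᵢ.
−0.58·log₂(0.58) = 0.4558
−0.16·log₂(0.16) = 0.4230
−0.19·log₂(0.19) = 0.4552
−0.07·log₂(0.07) = 0.2686
Sum ≈ 1.6026 → 1.6026 bits.

1.6026 bits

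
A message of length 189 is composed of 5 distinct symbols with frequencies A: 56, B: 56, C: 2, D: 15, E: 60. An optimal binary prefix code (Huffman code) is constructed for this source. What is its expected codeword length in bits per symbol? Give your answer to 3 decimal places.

2.090 bits/symbol

Probabilities are the counts divided by 189.
Repeatedly combine the two least-probable nodes; the expected code length is the sum of the merged weights.
merge 2/189 + 5/63 → 17/189
merge 17/189 + 8/27 → 73/189
merge 8/27 + 20/63 → 116/189
merge 73/189 + 116/189 → 1
L = 17/189 + 73/189 + 116/189 + 1 = 395/189 ≈ 2.090 bits/symbol.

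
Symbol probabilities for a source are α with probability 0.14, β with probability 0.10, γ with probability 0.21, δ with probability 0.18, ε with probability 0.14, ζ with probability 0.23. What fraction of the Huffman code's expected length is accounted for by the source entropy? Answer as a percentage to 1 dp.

Entropy H = −Σ p log₂ p ≈ 2.5322 bits.
Huffman merges: 1/10+7/50→6/25; 7/50+9/50→8/25; 21/100+23/100→11/25; 6/25+8/25→14/25; 11/25+14/25→1. L = 64/25 ≈ 2.5600.
Efficiency = H/L = 2.5322/2.5600 = 98.9%.

98.9%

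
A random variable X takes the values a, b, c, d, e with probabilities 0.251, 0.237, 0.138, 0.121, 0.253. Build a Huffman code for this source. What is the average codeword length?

2.259 bits/symbol

Repeatedly combine the two least-probable nodes; the expected code length is the sum of the merged weights.
merge 121/1000 + 69/500 → 259/1000
merge 237/1000 + 251/1000 → 61/125
merge 253/1000 + 259/1000 → 64/125
merge 61/125 + 64/125 → 1
L = 259/1000 + 61/125 + 64/125 + 1 = 2259/1000 = 2.259 bits/symbol.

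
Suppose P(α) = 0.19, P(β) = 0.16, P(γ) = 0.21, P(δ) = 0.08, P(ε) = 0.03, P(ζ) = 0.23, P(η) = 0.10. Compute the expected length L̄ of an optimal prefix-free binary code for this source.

2.67 bits/symbol

Repeatedly combine the two least-probable nodes; the expected code length is the sum of the merged weights.
merge 3/100 + 2/25 → 11/100
merge 1/10 + 11/100 → 21/100
merge 4/25 + 19/100 → 7/20
merge 21/100 + 21/100 → 21/50
merge 23/100 + 7/20 → 29/50
merge 21/50 + 29/50 → 1
L = 11/100 + 21/100 + 7/20 + 21/50 + 29/50 + 1 = 267/100 = 2.67 bits/symbol.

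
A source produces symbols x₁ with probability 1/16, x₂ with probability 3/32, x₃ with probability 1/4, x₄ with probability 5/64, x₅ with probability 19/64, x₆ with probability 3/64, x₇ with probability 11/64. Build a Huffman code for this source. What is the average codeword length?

Repeatedly combine the two least-probable nodes; the expected code length is the sum of the merged weights.
merge 3/64 + 1/16 → 7/64
merge 5/64 + 3/32 → 11/64
merge 7/64 + 11/64 → 9/32
merge 11/64 + 1/4 → 27/64
merge 9/32 + 19/64 → 37/64
merge 27/64 + 37/64 → 1
L = 7/64 + 11/64 + 9/32 + 27/64 + 37/64 + 1 = 41/16 = 2.5625 bits/symbol.

2.5625 bits/symbol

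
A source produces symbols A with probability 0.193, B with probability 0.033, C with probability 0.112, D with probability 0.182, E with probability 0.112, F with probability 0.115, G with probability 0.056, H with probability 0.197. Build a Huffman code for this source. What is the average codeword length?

2.892 bits/symbol

Repeatedly combine the two least-probable nodes; the expected code length is the sum of the merged weights.
merge 33/1000 + 7/125 → 89/1000
merge 89/1000 + 14/125 → 201/1000
merge 14/125 + 23/200 → 227/1000
merge 91/500 + 193/1000 → 3/8
merge 197/1000 + 201/1000 → 199/500
merge 227/1000 + 3/8 → 301/500
merge 199/500 + 301/500 → 1
L = 89/1000 + 201/1000 + 227/1000 + 3/8 + 199/500 + 301/500 + 1 = 723/250 = 2.892 bits/symbol.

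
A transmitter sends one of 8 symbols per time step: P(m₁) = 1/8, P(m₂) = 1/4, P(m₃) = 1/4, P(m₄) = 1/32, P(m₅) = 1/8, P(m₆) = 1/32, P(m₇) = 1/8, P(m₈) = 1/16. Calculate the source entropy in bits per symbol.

2.6875 bits

Each probability is a power of 1/2, so log₂(1/p) is an integer.
H = Σ p·log₂(1/p) = 1/8·3 + 1/4·2 + 1/4·2 + 1/32·5 + 1/8·3 + 1/32·5 + 1/8·3 + 1/16·4 = 2.6875 bits.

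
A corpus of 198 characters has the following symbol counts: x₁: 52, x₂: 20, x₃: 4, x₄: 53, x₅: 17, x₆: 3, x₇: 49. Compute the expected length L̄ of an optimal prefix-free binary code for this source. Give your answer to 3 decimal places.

Probabilities are the counts divided by 198.
Repeatedly combine the two least-probable nodes; the expected code length is the sum of the merged weights.
merge 1/66 + 2/99 → 7/198
merge 7/198 + 17/198 → 4/33
merge 10/99 + 4/33 → 2/9
merge 2/9 + 49/198 → 31/66
merge 26/99 + 53/198 → 35/66
merge 31/66 + 35/66 → 1
L = 7/198 + 4/33 + 2/9 + 31/66 + 35/66 + 1 = 157/66 ≈ 2.379 bits/symbol.

2.379 bits/symbol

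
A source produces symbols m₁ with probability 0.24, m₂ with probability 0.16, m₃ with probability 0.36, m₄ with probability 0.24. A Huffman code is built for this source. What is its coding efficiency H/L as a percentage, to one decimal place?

97.1%

Entropy H = −Σ p log₂ p ≈ 1.9419 bits.
Huffman merges: 4/25+6/25→2/5; 6/25+9/25→3/5; 2/5+3/5→1. L = 2 ≈ 2.0000.
Efficiency = H/L = 1.9419/2.0000 = 97.1%.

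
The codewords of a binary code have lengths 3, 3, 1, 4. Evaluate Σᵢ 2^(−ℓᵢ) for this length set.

0.8125

With common denominator 2^4 = 16: Σ 2^(−ℓᵢ) = 2/16 + 2/16 + 8/16 + 1/16 = 13/16 = 0.8125.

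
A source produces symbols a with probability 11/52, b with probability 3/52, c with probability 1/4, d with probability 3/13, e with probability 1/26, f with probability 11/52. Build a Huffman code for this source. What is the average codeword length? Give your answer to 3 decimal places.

Repeatedly combine the two least-probable nodes; the expected code length is the sum of the merged weights.
merge 1/26 + 3/52 → 5/52
merge 5/52 + 11/52 → 4/13
merge 11/52 + 3/13 → 23/52
merge 1/4 + 4/13 → 29/52
merge 23/52 + 29/52 → 1
L = 5/52 + 4/13 + 23/52 + 29/52 + 1 = 125/52 ≈ 2.404 bits/symbol.

2.404 bits/symbol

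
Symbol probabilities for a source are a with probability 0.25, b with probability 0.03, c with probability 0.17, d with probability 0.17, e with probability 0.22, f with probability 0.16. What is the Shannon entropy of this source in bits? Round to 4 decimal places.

H = −Σ pᵢ log₂ pᵢ.
−0.25·log₂(0.25) = 0.5000
−0.03·log₂(0.03) = 0.1518
−0.17·log₂(0.17) = 0.4346
−0.17·log₂(0.17) = 0.4346
−0.22·log₂(0.22) = 0.4806
−0.16·log₂(0.16) = 0.4230
Sum ≈ 2.4245 → 2.4245 bits.

2.4245 bits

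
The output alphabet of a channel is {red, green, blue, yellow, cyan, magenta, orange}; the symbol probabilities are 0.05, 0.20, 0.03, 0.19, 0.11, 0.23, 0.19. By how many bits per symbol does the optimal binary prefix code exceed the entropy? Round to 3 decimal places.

0.069 bits

Entropy H = −Σ p log₂ p ≈ 2.5807 bits.
Huffman merges: 3/100+1/20→2/25; 2/25+11/100→19/100; 19/100+19/100→19/50; 19/100+1/5→39/100; 23/100+19/50→61/100; 39/100+61/100→1. L = 53/20 ≈ 2.6500.
L − H = 2.6500 − 2.5807 = 0.069 bits.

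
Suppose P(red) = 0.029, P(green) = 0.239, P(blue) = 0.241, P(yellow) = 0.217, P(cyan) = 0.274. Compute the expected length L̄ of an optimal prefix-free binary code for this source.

Repeatedly combine the two least-probable nodes; the expected code length is the sum of the merged weights.
merge 29/1000 + 217/1000 → 123/500
merge 239/1000 + 241/1000 → 12/25
merge 123/500 + 137/500 → 13/25
merge 12/25 + 13/25 → 1
L = 123/500 + 12/25 + 13/25 + 1 = 1123/500 = 2.246 bits/symbol.

2.246 bits/symbol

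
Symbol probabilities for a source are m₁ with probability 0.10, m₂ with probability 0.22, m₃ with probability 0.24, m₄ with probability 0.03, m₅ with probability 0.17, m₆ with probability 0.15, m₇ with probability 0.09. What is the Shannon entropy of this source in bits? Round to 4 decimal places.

2.6165 bits

H = −Σ pᵢ log₂ pᵢ.
−0.10·log₂(0.10) = 0.3322
−0.22·log₂(0.22) = 0.4806
−0.24·log₂(0.24) = 0.4941
−0.03·log₂(0.03) = 0.1518
−0.17·log₂(0.17) = 0.4346
−0.15·log₂(0.15) = 0.4105
−0.09·log₂(0.09) = 0.3127
Sum ≈ 2.6165 → 2.6165 bits.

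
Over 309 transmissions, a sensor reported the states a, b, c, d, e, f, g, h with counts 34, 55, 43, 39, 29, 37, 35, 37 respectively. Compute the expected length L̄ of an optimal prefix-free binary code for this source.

Probabilities are the counts divided by 309.
Repeatedly combine the two least-probable nodes; the expected code length is the sum of the merged weights.
merge 29/309 + 34/309 → 21/103
merge 35/309 + 37/309 → 24/103
merge 37/309 + 13/103 → 76/309
merge 43/309 + 55/309 → 98/309
merge 21/103 + 24/103 → 45/103
merge 76/309 + 98/309 → 58/103
merge 45/103 + 58/103 → 1
L = 21/103 + 24/103 + 76/309 + 98/309 + 45/103 + 58/103 + 1 = 3 bits/symbol.

3 bits/symbol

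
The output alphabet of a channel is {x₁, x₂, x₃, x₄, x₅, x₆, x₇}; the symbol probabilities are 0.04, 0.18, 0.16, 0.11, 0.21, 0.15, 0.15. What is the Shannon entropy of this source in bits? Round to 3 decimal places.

2.698 bits

H = −Σ pᵢ log₂ pᵢ.
−0.04·log₂(0.04) = 0.1858
−0.18·log₂(0.18) = 0.4453
−0.16·log₂(0.16) = 0.4230
−0.11·log₂(0.11) = 0.3503
−0.21·log₂(0.21) = 0.4728
−0.15·log₂(0.15) = 0.4105
−0.15·log₂(0.15) = 0.4105
Sum ≈ 2.6983 → 2.698 bits.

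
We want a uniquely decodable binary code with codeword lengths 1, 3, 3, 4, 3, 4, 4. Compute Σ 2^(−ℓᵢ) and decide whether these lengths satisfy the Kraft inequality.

With common denominator 2^4 = 16: Σ 2^(−ℓᵢ) = 8/16 + 2/16 + 2/16 + 1/16 + 2/16 + 1/16 + 1/16 = 17/16 = 1.0625.
Kraft's inequality requires Σ ≤ 1; here Σ = 1.0625 > 1, so no such prefix code exists.

1.0625; no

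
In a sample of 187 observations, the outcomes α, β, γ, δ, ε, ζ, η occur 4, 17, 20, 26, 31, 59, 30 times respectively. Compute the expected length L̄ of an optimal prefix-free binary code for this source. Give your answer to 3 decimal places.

Probabilities are the counts divided by 187.
Repeatedly combine the two least-probable nodes; the expected code length is the sum of the merged weights.
merge 4/187 + 1/11 → 21/187
merge 20/187 + 21/187 → 41/187
merge 26/187 + 30/187 → 56/187
merge 31/187 + 41/187 → 72/187
merge 56/187 + 59/187 → 115/187
merge 72/187 + 115/187 → 1
L = 21/187 + 41/187 + 56/187 + 72/187 + 115/187 + 1 = 492/187 ≈ 2.631 bits/symbol.

2.631 bits/symbol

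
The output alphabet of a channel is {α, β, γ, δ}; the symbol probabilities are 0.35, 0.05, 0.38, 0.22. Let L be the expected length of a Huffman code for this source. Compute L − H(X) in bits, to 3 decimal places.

Entropy H = −Σ p log₂ p ≈ 1.7572 bits.
Huffman merges: 1/20+11/50→27/100; 27/100+7/20→31/50; 19/50+31/50→1. L = 189/100 ≈ 1.8900.
L − H = 1.8900 − 1.7572 = 0.133 bits.

0.133 bits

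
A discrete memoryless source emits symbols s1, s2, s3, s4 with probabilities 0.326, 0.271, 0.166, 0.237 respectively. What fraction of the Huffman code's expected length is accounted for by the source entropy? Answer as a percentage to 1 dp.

98.0%

Entropy H = −Σ p log₂ p ≈ 1.9599 bits.
Huffman merges: 83/500+237/1000→403/1000; 271/1000+163/500→597/1000; 403/1000+597/1000→1. L = 2 ≈ 2.0000.
Efficiency = H/L = 1.9599/2.0000 = 98.0%.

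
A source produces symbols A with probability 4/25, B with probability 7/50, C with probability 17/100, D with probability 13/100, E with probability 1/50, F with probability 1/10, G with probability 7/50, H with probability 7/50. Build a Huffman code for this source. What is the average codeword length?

Repeatedly combine the two least-probable nodes; the expected code length is the sum of the merged weights.
merge 1/50 + 1/10 → 3/25
merge 3/25 + 13/100 → 1/4
merge 7/50 + 7/50 → 7/25
merge 7/50 + 4/25 → 3/10
merge 17/100 + 1/4 → 21/50
merge 7/25 + 3/10 → 29/50
merge 21/50 + 29/50 → 1
L = 3/25 + 1/4 + 7/25 + 3/10 + 21/50 + 29/50 + 1 = 59/20 = 2.95 bits/symbol.

2.95 bits/symbol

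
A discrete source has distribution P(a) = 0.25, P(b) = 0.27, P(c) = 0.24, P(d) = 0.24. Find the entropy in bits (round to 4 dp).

H = −Σ pᵢ log₂ pᵢ.
−0.25·log₂(0.25) = 0.5000
−0.27·log₂(0.27) = 0.5100
−0.24·log₂(0.24) = 0.4941
−0.24·log₂(0.24) = 0.4941
Sum ≈ 1.9983 → 1.9983 bits.

1.9983 bits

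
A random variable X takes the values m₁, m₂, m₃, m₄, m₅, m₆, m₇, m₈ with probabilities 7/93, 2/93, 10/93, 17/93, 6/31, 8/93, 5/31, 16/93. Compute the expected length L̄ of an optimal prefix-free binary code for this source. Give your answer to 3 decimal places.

Repeatedly combine the two least-probable nodes; the expected code length is the sum of the merged weights.
merge 2/93 + 7/93 → 3/31
merge 8/93 + 3/31 → 17/93
merge 10/93 + 5/31 → 25/93
merge 16/93 + 17/93 → 11/31
merge 17/93 + 6/31 → 35/93
merge 25/93 + 11/31 → 58/93
merge 35/93 + 58/93 → 1
L = 3/31 + 17/93 + 25/93 + 11/31 + 35/93 + 58/93 + 1 = 90/31 ≈ 2.903 bits/symbol.

2.903 bits/symbol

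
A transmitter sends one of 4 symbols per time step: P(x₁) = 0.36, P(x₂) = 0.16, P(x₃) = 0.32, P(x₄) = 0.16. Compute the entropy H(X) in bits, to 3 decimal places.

1.903 bits

H = −Σ pᵢ log₂ pᵢ.
−0.36·log₂(0.36) = 0.5306
−0.16·log₂(0.16) = 0.4230
−0.32·log₂(0.32) = 0.5260
−0.16·log₂(0.16) = 0.4230
Sum ≈ 1.9027 → 1.903 bits.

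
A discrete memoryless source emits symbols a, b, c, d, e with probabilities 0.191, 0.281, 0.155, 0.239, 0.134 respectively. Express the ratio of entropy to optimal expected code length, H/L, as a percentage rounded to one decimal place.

Entropy H = −Σ p log₂ p ≈ 2.2698 bits.
Huffman merges: 67/500+31/200→289/1000; 191/1000+239/1000→43/100; 281/1000+289/1000→57/100; 43/100+57/100→1. L = 2289/1000 ≈ 2.2890.
Efficiency = H/L = 2.2698/2.2890 = 99.2%.

99.2%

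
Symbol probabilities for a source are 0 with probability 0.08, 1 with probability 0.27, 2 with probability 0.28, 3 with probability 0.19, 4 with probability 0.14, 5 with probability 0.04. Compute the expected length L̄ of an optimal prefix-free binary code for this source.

Repeatedly combine the two least-probable nodes; the expected code length is the sum of the merged weights.
merge 1/25 + 2/25 → 3/25
merge 3/25 + 7/50 → 13/50
merge 19/100 + 13/50 → 9/20
merge 27/100 + 7/25 → 11/20
merge 9/20 + 11/20 → 1
L = 3/25 + 13/50 + 9/20 + 11/20 + 1 = 119/50 = 2.38 bits/symbol.

2.38 bits/symbol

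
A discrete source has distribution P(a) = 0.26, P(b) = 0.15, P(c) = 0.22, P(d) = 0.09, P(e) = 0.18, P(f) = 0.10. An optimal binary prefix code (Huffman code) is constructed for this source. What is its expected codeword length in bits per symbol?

Repeatedly combine the two least-probable nodes; the expected code length is the sum of the merged weights.
merge 9/100 + 1/10 → 19/100
merge 3/20 + 9/50 → 33/100
merge 19/100 + 11/50 → 41/100
merge 13/50 + 33/100 → 59/100
merge 41/100 + 59/100 → 1
L = 19/100 + 33/100 + 41/100 + 59/100 + 1 = 63/25 = 2.52 bits/symbol.

2.52 bits/symbol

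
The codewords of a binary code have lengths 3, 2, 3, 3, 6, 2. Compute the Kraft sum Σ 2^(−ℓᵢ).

With common denominator 2^6 = 64: Σ 2^(−ℓᵢ) = 8/64 + 16/64 + 8/64 + 8/64 + 1/64 + 16/64 = 57/64 = 0.890625.

0.890625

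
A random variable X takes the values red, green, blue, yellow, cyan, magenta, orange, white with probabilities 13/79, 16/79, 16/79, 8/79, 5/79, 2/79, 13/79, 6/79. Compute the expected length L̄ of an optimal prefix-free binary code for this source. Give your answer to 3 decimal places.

Repeatedly combine the two least-probable nodes; the expected code length is the sum of the merged weights.
merge 2/79 + 5/79 → 7/79
merge 6/79 + 7/79 → 13/79
merge 8/79 + 13/79 → 21/79
merge 13/79 + 13/79 → 26/79
merge 16/79 + 16/79 → 32/79
merge 21/79 + 26/79 → 47/79
merge 32/79 + 47/79 → 1
L = 7/79 + 13/79 + 21/79 + 26/79 + 32/79 + 47/79 + 1 = 225/79 ≈ 2.848 bits/symbol.

2.848 bits/symbol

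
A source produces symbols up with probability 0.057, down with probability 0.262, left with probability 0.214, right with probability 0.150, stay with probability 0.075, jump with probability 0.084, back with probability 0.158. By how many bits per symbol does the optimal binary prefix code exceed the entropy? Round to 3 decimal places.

Entropy H = −Σ p log₂ p ≈ 2.6294 bits.
Huffman merges: 57/1000+3/40→33/250; 21/250+33/250→27/125; 3/20+79/500→77/250; 107/500+27/125→43/100; 131/500+77/250→57/100; 43/100+57/100→1. L = 332/125 ≈ 2.6560.
L − H = 2.6560 − 2.6294 = 0.027 bits.

0.027 bits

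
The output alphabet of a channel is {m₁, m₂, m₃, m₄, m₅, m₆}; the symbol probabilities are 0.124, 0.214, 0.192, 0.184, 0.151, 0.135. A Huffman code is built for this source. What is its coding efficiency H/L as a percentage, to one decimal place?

98.6%

Entropy H = −Σ p log₂ p ≈ 2.5578 bits.
Huffman merges: 31/250+27/200→259/1000; 151/1000+23/125→67/200; 24/125+107/500→203/500; 259/1000+67/200→297/500; 203/500+297/500→1. L = 1297/500 ≈ 2.5940.
Efficiency = H/L = 2.5578/2.5940 = 98.6%.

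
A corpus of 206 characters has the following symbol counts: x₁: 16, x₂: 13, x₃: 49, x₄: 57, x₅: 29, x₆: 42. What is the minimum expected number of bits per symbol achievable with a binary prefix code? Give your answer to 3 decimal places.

2.422 bits/symbol

Probabilities are the counts divided by 206.
Repeatedly combine the two least-probable nodes; the expected code length is the sum of the merged weights.
merge 13/206 + 8/103 → 29/206
merge 29/206 + 29/206 → 29/103
merge 21/103 + 49/206 → 91/206
merge 57/206 + 29/103 → 115/206
merge 91/206 + 115/206 → 1
L = 29/206 + 29/103 + 91/206 + 115/206 + 1 = 499/206 ≈ 2.422 bits/symbol.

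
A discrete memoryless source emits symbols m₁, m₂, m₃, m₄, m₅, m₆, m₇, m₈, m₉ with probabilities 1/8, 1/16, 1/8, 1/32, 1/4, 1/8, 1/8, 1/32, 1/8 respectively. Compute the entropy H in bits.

Each probability is a power of 1/2, so log₂(1/p) is an integer.
H = Σ p·log₂(1/p) = 1/8·3 + 1/16·4 + 1/8·3 + 1/32·5 + 1/4·2 + 1/8·3 + 1/8·3 + 1/32·5 + 1/8·3 = 2.9375 bits.

2.9375 bits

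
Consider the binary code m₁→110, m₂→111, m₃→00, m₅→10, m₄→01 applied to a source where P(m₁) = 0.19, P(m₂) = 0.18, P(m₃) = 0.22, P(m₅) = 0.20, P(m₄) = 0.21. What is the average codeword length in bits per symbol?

2.37 bits/symbol

L̄ = Σ pᵢ·ℓᵢ = 0.19·3 + 0.18·3 + 0.22·2 + 0.20·2 + 0.21·2 = 2.37 bits/symbol.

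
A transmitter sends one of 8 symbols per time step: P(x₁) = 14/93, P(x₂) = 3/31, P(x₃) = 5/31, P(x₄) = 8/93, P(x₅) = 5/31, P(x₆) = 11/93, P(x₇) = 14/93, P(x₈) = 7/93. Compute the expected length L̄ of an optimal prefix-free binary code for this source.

3 bits/symbol

Repeatedly combine the two least-probable nodes; the expected code length is the sum of the merged weights.
merge 7/93 + 8/93 → 5/31
merge 3/31 + 11/93 → 20/93
merge 14/93 + 14/93 → 28/93
merge 5/31 + 5/31 → 10/31
merge 5/31 + 20/93 → 35/93
merge 28/93 + 10/31 → 58/93
merge 35/93 + 58/93 → 1
L = 5/31 + 20/93 + 28/93 + 10/31 + 35/93 + 58/93 + 1 = 3 bits/symbol.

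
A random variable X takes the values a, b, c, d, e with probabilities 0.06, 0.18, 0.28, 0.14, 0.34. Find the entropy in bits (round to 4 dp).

H = −Σ pᵢ log₂ pᵢ.
−0.06·log₂(0.06) = 0.2435
−0.18·log₂(0.18) = 0.4453
−0.28·log₂(0.28) = 0.5142
−0.14·log₂(0.14) = 0.3971
−0.34·log₂(0.34) = 0.5292
Sum ≈ 2.1293 → 2.1293 bits.

2.1293 bits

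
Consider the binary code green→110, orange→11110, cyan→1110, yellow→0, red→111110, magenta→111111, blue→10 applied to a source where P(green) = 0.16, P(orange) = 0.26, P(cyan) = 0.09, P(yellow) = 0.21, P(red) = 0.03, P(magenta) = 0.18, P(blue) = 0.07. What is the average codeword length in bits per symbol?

3.75 bits/symbol

L̄ = Σ pᵢ·ℓᵢ = 0.16·3 + 0.26·5 + 0.09·4 + 0.21·1 + 0.03·6 + 0.18·6 + 0.07·2 = 3.75 bits/symbol.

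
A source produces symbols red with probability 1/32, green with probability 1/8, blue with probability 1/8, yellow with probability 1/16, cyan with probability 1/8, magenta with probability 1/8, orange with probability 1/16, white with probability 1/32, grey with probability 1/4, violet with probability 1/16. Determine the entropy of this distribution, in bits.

Each probability is a power of 1/2, so log₂(1/p) is an integer.
H = Σ p·log₂(1/p) = 1/32·5 + 1/8·3 + 1/8·3 + 1/16·4 + 1/8·3 + 1/8·3 + 1/16·4 + 1/32·5 + 1/4·2 + 1/16·4 = 3.0625 bits.

3.0625 bits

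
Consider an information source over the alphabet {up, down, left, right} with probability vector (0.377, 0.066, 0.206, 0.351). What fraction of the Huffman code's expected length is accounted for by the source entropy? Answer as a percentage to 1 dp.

Entropy H = −Σ p log₂ p ≈ 1.7891 bits.
Huffman merges: 33/500+103/500→34/125; 34/125+351/1000→623/1000; 377/1000+623/1000→1. L = 379/200 ≈ 1.8950.
Efficiency = H/L = 1.7891/1.8950 = 94.4%.

94.4%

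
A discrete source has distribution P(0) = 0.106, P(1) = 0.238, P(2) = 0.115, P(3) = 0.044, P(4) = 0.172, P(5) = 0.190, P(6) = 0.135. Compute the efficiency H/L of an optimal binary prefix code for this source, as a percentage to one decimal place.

98.3%

Entropy H = −Σ p log₂ p ≈ 2.6753 bits.
Huffman merges: 11/250+53/500→3/20; 23/200+27/200→1/4; 3/20+43/250→161/500; 19/100+119/500→107/250; 1/4+161/500→143/250; 107/250+143/250→1. L = 1361/500 ≈ 2.7220.
Efficiency = H/L = 2.6753/2.7220 = 98.3%.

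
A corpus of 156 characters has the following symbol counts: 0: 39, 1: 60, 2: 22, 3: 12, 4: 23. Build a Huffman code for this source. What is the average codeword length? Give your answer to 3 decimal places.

Probabilities are the counts divided by 156.
Repeatedly combine the two least-probable nodes; the expected code length is the sum of the merged weights.
merge 1/13 + 11/78 → 17/78
merge 23/156 + 17/78 → 19/52
merge 1/4 + 19/52 → 8/13
merge 5/13 + 8/13 → 1
L = 17/78 + 19/52 + 8/13 + 1 = 343/156 ≈ 2.199 bits/symbol.

2.199 bits/symbol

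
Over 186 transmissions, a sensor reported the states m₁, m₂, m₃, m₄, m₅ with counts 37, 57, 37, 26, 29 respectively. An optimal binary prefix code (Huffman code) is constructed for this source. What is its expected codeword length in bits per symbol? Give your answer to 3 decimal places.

Probabilities are the counts divided by 186.
Repeatedly combine the two least-probable nodes; the expected code length is the sum of the merged weights.
merge 13/93 + 29/186 → 55/186
merge 37/186 + 37/186 → 37/93
merge 55/186 + 19/62 → 56/93
merge 37/93 + 56/93 → 1
L = 55/186 + 37/93 + 56/93 + 1 = 427/186 ≈ 2.296 bits/symbol.

2.296 bits/symbol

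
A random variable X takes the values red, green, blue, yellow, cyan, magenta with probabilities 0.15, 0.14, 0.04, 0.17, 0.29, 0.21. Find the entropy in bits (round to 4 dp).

2.4187 bits

H = −Σ pᵢ log₂ pᵢ.
−0.15·log₂(0.15) = 0.4105
−0.14·log₂(0.14) = 0.3971
−0.04·log₂(0.04) = 0.1858
−0.17·log₂(0.17) = 0.4346
−0.29·log₂(0.29) = 0.5179
−0.21·log₂(0.21) = 0.4728
Sum ≈ 2.4187 → 2.4187 bits.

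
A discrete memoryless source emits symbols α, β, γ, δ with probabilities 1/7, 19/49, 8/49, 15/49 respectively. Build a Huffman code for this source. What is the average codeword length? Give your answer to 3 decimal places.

Repeatedly combine the two least-probable nodes; the expected code length is the sum of the merged weights.
merge 1/7 + 8/49 → 15/49
merge 15/49 + 15/49 → 30/49
merge 19/49 + 30/49 → 1
L = 15/49 + 30/49 + 1 = 94/49 ≈ 1.918 bits/symbol.

1.918 bits/symbol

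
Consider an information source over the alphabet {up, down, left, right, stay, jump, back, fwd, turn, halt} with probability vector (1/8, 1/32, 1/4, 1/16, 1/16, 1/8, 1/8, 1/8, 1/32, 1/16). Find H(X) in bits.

Each probability is a power of 1/2, so log₂(1/p) is an integer.
H = Σ p·log₂(1/p) = 1/8·3 + 1/32·5 + 1/4·2 + 1/16·4 + 1/16·4 + 1/8·3 + 1/8·3 + 1/8·3 + 1/32·5 + 1/16·4 = 3.0625 bits.

3.0625 bits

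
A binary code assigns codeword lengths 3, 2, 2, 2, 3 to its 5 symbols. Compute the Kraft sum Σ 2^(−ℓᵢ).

1

With common denominator 2^3 = 8: Σ 2^(−ℓᵢ) = 1/8 + 2/8 + 2/8 + 2/8 + 1/8 = 8/8 = 1.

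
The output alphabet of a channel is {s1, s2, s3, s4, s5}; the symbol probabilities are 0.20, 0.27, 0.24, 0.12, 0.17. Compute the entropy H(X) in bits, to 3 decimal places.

2.270 bits

H = −Σ pᵢ log₂ pᵢ.
−0.20·log₂(0.20) = 0.4644
−0.27·log₂(0.27) = 0.5100
−0.24·log₂(0.24) = 0.4941
−0.12·log₂(0.12) = 0.3671
−0.17·log₂(0.17) = 0.4346
Sum ≈ 2.2702 → 2.270 bits.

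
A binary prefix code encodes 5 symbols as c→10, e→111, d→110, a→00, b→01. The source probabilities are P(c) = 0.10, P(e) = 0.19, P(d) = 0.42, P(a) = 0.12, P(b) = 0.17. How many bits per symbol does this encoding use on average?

2.61 bits/symbol

L̄ = Σ pᵢ·ℓᵢ = 0.10·2 + 0.19·3 + 0.42·3 + 0.12·2 + 0.17·2 = 2.61 bits/symbol.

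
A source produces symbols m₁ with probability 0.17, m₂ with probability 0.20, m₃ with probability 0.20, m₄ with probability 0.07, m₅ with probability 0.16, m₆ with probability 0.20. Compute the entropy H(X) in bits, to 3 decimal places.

H = −Σ pᵢ log₂ pᵢ.
−0.17·log₂(0.17) = 0.4346
−0.20·log₂(0.20) = 0.4644
−0.20·log₂(0.20) = 0.4644
−0.07·log₂(0.07) = 0.2686
−0.16·log₂(0.16) = 0.4230
−0.20·log₂(0.20) = 0.4644
Sum ≈ 2.5193 → 2.519 bits.

2.519 bits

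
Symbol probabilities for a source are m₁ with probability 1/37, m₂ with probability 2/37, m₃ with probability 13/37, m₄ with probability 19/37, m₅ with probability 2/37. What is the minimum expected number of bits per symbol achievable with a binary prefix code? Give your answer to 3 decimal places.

1.703 bits/symbol

Repeatedly combine the two least-probable nodes; the expected code length is the sum of the merged weights.
merge 1/37 + 2/37 → 3/37
merge 2/37 + 3/37 → 5/37
merge 5/37 + 13/37 → 18/37
merge 18/37 + 19/37 → 1
L = 3/37 + 5/37 + 18/37 + 1 = 63/37 ≈ 1.703 bits/symbol.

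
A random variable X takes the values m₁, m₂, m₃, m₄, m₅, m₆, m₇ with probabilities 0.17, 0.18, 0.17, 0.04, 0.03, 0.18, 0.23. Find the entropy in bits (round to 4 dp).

2.5850 bits

H = −Σ pᵢ log₂ pᵢ.
−0.17·log₂(0.17) = 0.4346
−0.18·log₂(0.18) = 0.4453
−0.17·log₂(0.17) = 0.4346
−0.04·log₂(0.04) = 0.1858
−0.03·log₂(0.03) = 0.1518
−0.18·log₂(0.18) = 0.4453
−0.23·log₂(0.23) = 0.4877
Sum ≈ 2.5850 → 2.5850 bits.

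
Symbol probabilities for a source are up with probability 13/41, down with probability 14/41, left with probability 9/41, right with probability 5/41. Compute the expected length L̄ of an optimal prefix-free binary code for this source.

Repeatedly combine the two least-probable nodes; the expected code length is the sum of the merged weights.
merge 5/41 + 9/41 → 14/41
merge 13/41 + 14/41 → 27/41
merge 14/41 + 27/41 → 1
L = 14/41 + 27/41 + 1 = 2 bits/symbol.

2 bits/symbol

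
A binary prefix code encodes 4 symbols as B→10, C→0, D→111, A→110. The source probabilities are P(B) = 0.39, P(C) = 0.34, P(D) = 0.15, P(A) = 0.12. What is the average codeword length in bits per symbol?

1.93 bits/symbol

L̄ = Σ pᵢ·ℓᵢ = 0.39·2 + 0.34·1 + 0.15·3 + 0.12·3 = 1.93 bits/symbol.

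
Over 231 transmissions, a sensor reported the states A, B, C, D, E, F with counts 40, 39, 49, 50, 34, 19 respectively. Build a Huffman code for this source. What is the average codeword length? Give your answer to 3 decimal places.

2.571 bits/symbol

Probabilities are the counts divided by 231.
Repeatedly combine the two least-probable nodes; the expected code length is the sum of the merged weights.
merge 19/231 + 34/231 → 53/231
merge 13/77 + 40/231 → 79/231
merge 7/33 + 50/231 → 3/7
merge 53/231 + 79/231 → 4/7
merge 3/7 + 4/7 → 1
L = 53/231 + 79/231 + 3/7 + 4/7 + 1 = 18/7 ≈ 2.571 bits/symbol.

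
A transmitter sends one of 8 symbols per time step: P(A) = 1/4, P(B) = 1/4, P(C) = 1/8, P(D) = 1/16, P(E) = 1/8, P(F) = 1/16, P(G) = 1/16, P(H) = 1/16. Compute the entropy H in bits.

2.75 bits

Each probability is a power of 1/2, so log₂(1/p) is an integer.
H = Σ p·log₂(1/p) = 1/4·2 + 1/4·2 + 1/8·3 + 1/16·4 + 1/8·3 + 1/16·4 + 1/16·4 + 1/16·4 = 2.75 bits.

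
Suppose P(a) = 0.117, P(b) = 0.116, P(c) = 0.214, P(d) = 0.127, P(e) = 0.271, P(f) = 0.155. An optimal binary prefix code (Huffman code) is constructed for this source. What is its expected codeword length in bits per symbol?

Repeatedly combine the two least-probable nodes; the expected code length is the sum of the merged weights.
merge 29/250 + 117/1000 → 233/1000
merge 127/1000 + 31/200 → 141/500
merge 107/500 + 233/1000 → 447/1000
merge 271/1000 + 141/500 → 553/1000
merge 447/1000 + 553/1000 → 1
L = 233/1000 + 141/500 + 447/1000 + 553/1000 + 1 = 503/200 = 2.515 bits/symbol.

2.515 bits/symbol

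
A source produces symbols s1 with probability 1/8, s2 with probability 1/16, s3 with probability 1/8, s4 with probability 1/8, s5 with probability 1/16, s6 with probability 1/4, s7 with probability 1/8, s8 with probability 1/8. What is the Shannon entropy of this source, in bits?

2.875 bits

Each probability is a power of 1/2, so log₂(1/p) is an integer.
H = Σ p·log₂(1/p) = 1/8·3 + 1/16·4 + 1/8·3 + 1/8·3 + 1/16·4 + 1/4·2 + 1/8·3 + 1/8·3 = 2.875 bits.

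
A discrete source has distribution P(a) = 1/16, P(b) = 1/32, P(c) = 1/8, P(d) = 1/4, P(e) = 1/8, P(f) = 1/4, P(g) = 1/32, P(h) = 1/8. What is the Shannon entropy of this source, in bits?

Each probability is a power of 1/2, so log₂(1/p) is an integer.
H = Σ p·log₂(1/p) = 1/16·4 + 1/32·5 + 1/8·3 + 1/4·2 + 1/8·3 + 1/4·2 + 1/32·5 + 1/8·3 = 2.6875 bits.

2.6875 bits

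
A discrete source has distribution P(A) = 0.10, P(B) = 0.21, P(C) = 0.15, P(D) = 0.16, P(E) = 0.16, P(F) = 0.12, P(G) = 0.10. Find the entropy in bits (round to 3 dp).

2.761 bits

H = −Σ pᵢ log₂ pᵢ.
−0.10·log₂(0.10) = 0.3322
−0.21·log₂(0.21) = 0.4728
−0.15·log₂(0.15) = 0.4105
−0.16·log₂(0.16) = 0.4230
−0.16·log₂(0.16) = 0.4230
−0.12·log₂(0.12) = 0.3671
−0.10·log₂(0.10) = 0.3322
Sum ≈ 2.7609 → 2.761 bits.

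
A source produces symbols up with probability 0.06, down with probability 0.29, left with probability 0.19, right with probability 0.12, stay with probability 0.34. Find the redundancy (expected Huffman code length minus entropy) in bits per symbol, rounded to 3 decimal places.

Entropy H = −Σ p log₂ p ≈ 2.1129 bits.
Huffman merges: 3/50+3/25→9/50; 9/50+19/100→37/100; 29/100+17/50→63/100; 37/100+63/100→1. L = 109/50 ≈ 2.1800.
L − H = 2.1800 − 2.1129 = 0.067 bits.

0.067 bits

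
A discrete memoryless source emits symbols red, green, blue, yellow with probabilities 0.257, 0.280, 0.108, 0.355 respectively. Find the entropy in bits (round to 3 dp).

H = −Σ pᵢ log₂ pᵢ.
−0.257·log₂(0.257) = 0.5038
−0.280·log₂(0.280) = 0.5142
−0.108·log₂(0.108) = 0.3468
−0.355·log₂(0.355) = 0.5304
Sum ≈ 1.8952 → 1.895 bits.

1.895 bits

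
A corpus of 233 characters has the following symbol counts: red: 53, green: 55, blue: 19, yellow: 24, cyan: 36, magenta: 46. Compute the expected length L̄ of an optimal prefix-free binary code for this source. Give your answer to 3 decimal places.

2.524 bits/symbol

Probabilities are the counts divided by 233.
Repeatedly combine the two least-probable nodes; the expected code length is the sum of the merged weights.
merge 19/233 + 24/233 → 43/233
merge 36/233 + 43/233 → 79/233
merge 46/233 + 53/233 → 99/233
merge 55/233 + 79/233 → 134/233
merge 99/233 + 134/233 → 1
L = 43/233 + 79/233 + 99/233 + 134/233 + 1 = 588/233 ≈ 2.524 bits/symbol.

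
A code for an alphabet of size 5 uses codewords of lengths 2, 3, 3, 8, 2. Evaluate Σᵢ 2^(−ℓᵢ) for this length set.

0.75390625

With common denominator 2^8 = 256: Σ 2^(−ℓᵢ) = 64/256 + 32/256 + 32/256 + 1/256 + 64/256 = 193/256 = 0.75390625.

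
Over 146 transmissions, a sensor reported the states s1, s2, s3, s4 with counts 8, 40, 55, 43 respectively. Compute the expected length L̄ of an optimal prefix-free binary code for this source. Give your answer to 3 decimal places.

1.952 bits/symbol

Probabilities are the counts divided by 146.
Repeatedly combine the two least-probable nodes; the expected code length is the sum of the merged weights.
merge 4/73 + 20/73 → 24/73
merge 43/146 + 24/73 → 91/146
merge 55/146 + 91/146 → 1
L = 24/73 + 91/146 + 1 = 285/146 ≈ 1.952 bits/symbol.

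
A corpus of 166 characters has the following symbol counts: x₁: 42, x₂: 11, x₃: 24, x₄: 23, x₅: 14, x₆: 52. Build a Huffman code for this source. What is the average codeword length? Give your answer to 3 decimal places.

2.434 bits/symbol

Probabilities are the counts divided by 166.
Repeatedly combine the two least-probable nodes; the expected code length is the sum of the merged weights.
merge 11/166 + 7/83 → 25/166
merge 23/166 + 12/83 → 47/166
merge 25/166 + 21/83 → 67/166
merge 47/166 + 26/83 → 99/166
merge 67/166 + 99/166 → 1
L = 25/166 + 47/166 + 67/166 + 99/166 + 1 = 202/83 ≈ 2.434 bits/symbol.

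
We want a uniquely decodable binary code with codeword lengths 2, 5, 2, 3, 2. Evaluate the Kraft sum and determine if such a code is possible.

With common denominator 2^5 = 32: Σ 2^(−ℓᵢ) = 8/32 + 1/32 + 8/32 + 4/32 + 8/32 = 29/32 = 0.90625.
Kraft's inequality requires Σ ≤ 1; here Σ = 0.90625 ≤ 1, so such a prefix code exists.

0.90625; yes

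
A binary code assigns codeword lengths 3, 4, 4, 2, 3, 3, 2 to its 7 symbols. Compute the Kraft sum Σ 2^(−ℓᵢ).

1

With common denominator 2^4 = 16: Σ 2^(−ℓᵢ) = 2/16 + 1/16 + 1/16 + 4/16 + 2/16 + 2/16 + 4/16 = 16/16 = 1.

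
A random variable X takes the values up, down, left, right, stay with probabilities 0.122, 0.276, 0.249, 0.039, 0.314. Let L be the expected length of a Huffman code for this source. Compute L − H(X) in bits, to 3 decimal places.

0.071 bits

Entropy H = −Σ p log₂ p ≈ 2.0896 bits.
Huffman merges: 39/1000+61/500→161/1000; 161/1000+249/1000→41/100; 69/250+157/500→59/100; 41/100+59/100→1. L = 2161/1000 ≈ 2.1610.
L − H = 2.1610 − 2.0896 = 0.071 bits.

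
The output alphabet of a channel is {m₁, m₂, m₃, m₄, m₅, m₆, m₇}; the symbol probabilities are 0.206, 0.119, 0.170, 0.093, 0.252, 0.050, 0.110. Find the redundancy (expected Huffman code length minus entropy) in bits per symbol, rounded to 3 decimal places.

0.029 bits

Entropy H = −Σ p log₂ p ≈ 2.6557 bits.
Huffman merges: 1/20+93/1000→143/1000; 11/100+119/1000→229/1000; 143/1000+17/100→313/1000; 103/500+229/1000→87/200; 63/250+313/1000→113/200; 87/200+113/200→1. L = 537/200 ≈ 2.6850.
L − H = 2.6850 − 2.6557 = 0.029 bits.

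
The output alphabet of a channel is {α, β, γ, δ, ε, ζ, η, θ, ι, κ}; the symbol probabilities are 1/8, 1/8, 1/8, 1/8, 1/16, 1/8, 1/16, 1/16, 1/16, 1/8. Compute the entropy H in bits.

Each probability is a power of 1/2, so log₂(1/p) is an integer.
H = Σ p·log₂(1/p) = 1/8·3 + 1/8·3 + 1/8·3 + 1/8·3 + 1/16·4 + 1/8·3 + 1/16·4 + 1/16·4 + 1/16·4 + 1/8·3 = 3.25 bits.

3.25 bits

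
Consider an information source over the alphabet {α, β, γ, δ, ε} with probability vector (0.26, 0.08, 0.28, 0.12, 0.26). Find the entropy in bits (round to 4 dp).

2.1834 bits

H = −Σ pᵢ log₂ pᵢ.
−0.26·log₂(0.26) = 0.5053
−0.08·log₂(0.08) = 0.2915
−0.28·log₂(0.28) = 0.5142
−0.12·log₂(0.12) = 0.3671
−0.26·log₂(0.26) = 0.5053
Sum ≈ 2.1834 → 2.1834 bits.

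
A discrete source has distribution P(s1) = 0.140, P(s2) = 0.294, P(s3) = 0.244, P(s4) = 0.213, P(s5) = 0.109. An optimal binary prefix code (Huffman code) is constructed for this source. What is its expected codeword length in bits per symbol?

Repeatedly combine the two least-probable nodes; the expected code length is the sum of the merged weights.
merge 109/1000 + 7/50 → 249/1000
merge 213/1000 + 61/250 → 457/1000
merge 249/1000 + 147/500 → 543/1000
merge 457/1000 + 543/1000 → 1
L = 249/1000 + 457/1000 + 543/1000 + 1 = 2249/1000 = 2.249 bits/symbol.

2.249 bits/symbol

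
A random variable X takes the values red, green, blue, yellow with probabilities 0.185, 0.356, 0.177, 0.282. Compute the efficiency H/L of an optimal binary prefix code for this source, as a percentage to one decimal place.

96.9%

Entropy H = −Σ p log₂ p ≈ 1.9380 bits.
Huffman merges: 177/1000+37/200→181/500; 141/500+89/250→319/500; 181/500+319/500→1. L = 2 ≈ 2.0000.
Efficiency = H/L = 1.9380/2.0000 = 96.9%.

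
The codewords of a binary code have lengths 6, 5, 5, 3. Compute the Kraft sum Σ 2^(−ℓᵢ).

0.203125

With common denominator 2^6 = 64: Σ 2^(−ℓᵢ) = 1/64 + 2/64 + 2/64 + 8/64 = 13/64 = 0.203125.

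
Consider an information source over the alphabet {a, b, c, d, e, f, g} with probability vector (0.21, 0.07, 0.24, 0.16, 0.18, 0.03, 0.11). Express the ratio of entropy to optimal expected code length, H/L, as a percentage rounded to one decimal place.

Entropy H = −Σ p log₂ p ≈ 2.6059 bits.
Huffman merges: 3/100+7/100→1/10; 1/10+11/100→21/100; 4/25+9/50→17/50; 21/100+21/100→21/50; 6/25+17/50→29/50; 21/50+29/50→1. L = 53/20 ≈ 2.6500.
Efficiency = H/L = 2.6059/2.6500 = 98.3%.

98.3%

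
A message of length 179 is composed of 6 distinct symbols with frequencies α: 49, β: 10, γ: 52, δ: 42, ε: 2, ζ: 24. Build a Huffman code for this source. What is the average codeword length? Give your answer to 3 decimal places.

Probabilities are the counts divided by 179.
Repeatedly combine the two least-probable nodes; the expected code length is the sum of the merged weights.
merge 2/179 + 10/179 → 12/179
merge 12/179 + 24/179 → 36/179
merge 36/179 + 42/179 → 78/179
merge 49/179 + 52/179 → 101/179
merge 78/179 + 101/179 → 1
L = 12/179 + 36/179 + 78/179 + 101/179 + 1 = 406/179 ≈ 2.268 bits/symbol.

2.268 bits/symbol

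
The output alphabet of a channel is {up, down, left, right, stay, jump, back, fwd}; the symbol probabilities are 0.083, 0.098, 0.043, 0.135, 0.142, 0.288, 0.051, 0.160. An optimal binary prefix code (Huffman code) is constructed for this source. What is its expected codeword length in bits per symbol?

2.806 bits/symbol

Repeatedly combine the two least-probable nodes; the expected code length is the sum of the merged weights.
merge 43/1000 + 51/1000 → 47/500
merge 83/1000 + 47/500 → 177/1000
merge 49/500 + 27/200 → 233/1000
merge 71/500 + 4/25 → 151/500
merge 177/1000 + 233/1000 → 41/100
merge 36/125 + 151/500 → 59/100
merge 41/100 + 59/100 → 1
L = 47/500 + 177/1000 + 233/1000 + 151/500 + 41/100 + 59/100 + 1 = 1403/500 = 2.806 bits/symbol.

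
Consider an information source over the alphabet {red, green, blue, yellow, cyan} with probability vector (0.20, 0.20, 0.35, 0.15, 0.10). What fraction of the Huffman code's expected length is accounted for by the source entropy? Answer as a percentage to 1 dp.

97.8%

Entropy H = −Σ p log₂ p ≈ 2.2016 bits.
Huffman merges: 1/10+3/20→1/4; 1/5+1/5→2/5; 1/4+7/20→3/5; 2/5+3/5→1. L = 9/4 ≈ 2.2500.
Efficiency = H/L = 2.2016/2.2500 = 97.8%.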